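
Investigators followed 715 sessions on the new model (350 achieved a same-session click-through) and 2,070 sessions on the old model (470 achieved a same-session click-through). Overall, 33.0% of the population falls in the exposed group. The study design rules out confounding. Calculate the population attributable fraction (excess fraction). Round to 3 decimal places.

PAF ≈ 0.276

p₁ = P(outcome | exposed) = 350/715 = 0.48951
p₀ = P(outcome | unexposed) = 470/2070 = 0.22705
Overall risk P(Y=1) = π·p₁ + (1−π)·p₀ = 0.33×0.48951 + 0.67×0.22705 = 0.31366.
Under exogeneity, PAF = [P(Y=1) − p₀] / P(Y=1).
PAF = (0.31366 − 0.22705) / 0.31366 ≈ 0.2761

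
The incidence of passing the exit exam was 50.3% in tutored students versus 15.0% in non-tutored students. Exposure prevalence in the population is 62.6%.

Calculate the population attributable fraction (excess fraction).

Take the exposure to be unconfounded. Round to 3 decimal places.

PAF ≈ 0.596

p₁ = 0.503, p₀ = 0.15.
Overall risk P(Y=1) = π·p₁ + (1−π)·p₀ = 0.626×0.503 + 0.374×0.15 = 0.37098.
Under exogeneity, PAF = [P(Y=1) − p₀] / P(Y=1).
PAF = (0.37098 − 0.15) / 0.37098 ≈ 0.5957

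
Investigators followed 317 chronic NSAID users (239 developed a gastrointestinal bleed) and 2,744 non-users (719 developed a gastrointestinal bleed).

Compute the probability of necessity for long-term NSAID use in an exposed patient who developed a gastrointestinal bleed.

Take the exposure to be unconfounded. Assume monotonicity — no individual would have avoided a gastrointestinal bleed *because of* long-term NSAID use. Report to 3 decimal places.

PN ≈ 0.652

p₁ = P(outcome | exposed) = 239/317 = 0.75394
p₀ = P(outcome | unexposed) = 719/2744 = 0.26203
Under exogeneity and monotonicity, PN = (p₁ − p₀) / p₁.
PN = (0.75394 − 0.26203) / 0.75394 = 0.49192 / 0.75394 ≈ 0.6525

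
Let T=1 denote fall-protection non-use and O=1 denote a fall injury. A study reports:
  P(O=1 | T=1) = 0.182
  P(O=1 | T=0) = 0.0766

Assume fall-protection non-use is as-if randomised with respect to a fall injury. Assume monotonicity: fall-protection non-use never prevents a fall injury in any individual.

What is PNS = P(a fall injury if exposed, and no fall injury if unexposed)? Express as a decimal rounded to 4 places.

PNS ≈ 0.1054

Let p₁ = 0.182, p₀ = 0.0766.
Under exogeneity and monotonicity, PNS = p₁ − p₀.
PNS = 0.182 − 0.0766 = 0.1054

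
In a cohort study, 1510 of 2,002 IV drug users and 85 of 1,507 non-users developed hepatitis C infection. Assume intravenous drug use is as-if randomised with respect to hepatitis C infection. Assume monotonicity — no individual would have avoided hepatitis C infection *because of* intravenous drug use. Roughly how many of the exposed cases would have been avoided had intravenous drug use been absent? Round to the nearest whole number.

p₁ = P(outcome | exposed) = 1510/2002 = 0.75425
p₀ = P(outcome | unexposed) = 85/1507 = 0.056403
PN = (p₁ − p₀)/p₁ = (0.75425 − 0.056403) / 0.75425 ≈ 0.92522.
Attributable cases ≈ PN × (exposed cases) = 0.92522 × 1510 ≈ 1397.08.

about 1397 cases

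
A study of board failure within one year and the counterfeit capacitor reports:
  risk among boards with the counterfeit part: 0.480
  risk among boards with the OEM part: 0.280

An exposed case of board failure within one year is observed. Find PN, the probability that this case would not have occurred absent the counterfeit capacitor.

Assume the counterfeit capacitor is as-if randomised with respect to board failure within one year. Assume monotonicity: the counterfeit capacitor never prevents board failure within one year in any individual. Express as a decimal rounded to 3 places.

Let p₁ = 0.48, p₀ = 0.28.
Under exogeneity and monotonicity, PN = (p₁ − p₀) / p₁.
PN = (0.48 − 0.28) / 0.48 = 0.2 / 0.48 ≈ 0.4167

PN ≈ 0.417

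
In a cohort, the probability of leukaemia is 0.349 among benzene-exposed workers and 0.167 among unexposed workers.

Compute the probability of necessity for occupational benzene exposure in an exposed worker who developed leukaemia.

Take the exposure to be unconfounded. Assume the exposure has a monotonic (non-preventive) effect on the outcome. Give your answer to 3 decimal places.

PN ≈ 0.521

Let p₁ = 0.349, p₀ = 0.167.
Under exogeneity and monotonicity, PN = (p₁ − p₀) / p₁.
PN = (0.349 − 0.167) / 0.349 = 0.182 / 0.349 ≈ 0.5215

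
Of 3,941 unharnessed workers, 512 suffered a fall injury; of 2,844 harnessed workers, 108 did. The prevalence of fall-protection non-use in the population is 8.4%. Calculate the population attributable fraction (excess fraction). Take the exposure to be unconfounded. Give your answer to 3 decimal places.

p₁ = P(outcome | exposed) = 512/3941 = 0.12992
p₀ = P(outcome | unexposed) = 108/2844 = 0.037975
Overall risk P(Y=1) = π·p₁ + (1−π)·p₀ = 0.084×0.12992 + 0.916×0.037975 = 0.045698.
Under exogeneity, PAF = [P(Y=1) − p₀] / P(Y=1).
PAF = (0.045698 − 0.037975) / 0.045698 ≈ 0.1690

PAF ≈ 0.169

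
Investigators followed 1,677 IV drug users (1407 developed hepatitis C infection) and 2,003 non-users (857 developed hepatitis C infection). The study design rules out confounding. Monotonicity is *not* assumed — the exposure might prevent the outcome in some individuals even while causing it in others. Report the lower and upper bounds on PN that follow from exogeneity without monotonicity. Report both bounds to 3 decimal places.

0.490 ≤ PN ≤ 0.682

p₁ = P(outcome | exposed) = 1407/1677 = 0.839
p₀ = P(outcome | unexposed) = 857/2003 = 0.42786
Under exogeneity alone the bounds on PN are max{0,(p₁−p₀)/p₁} ≤ PN ≤ min{1,(1−p₀)/p₁}.
  lower = (p₁ − p₀)/p₁ = 0.41114 / 0.839 ≈ 0.4900
  upper = min{1, (1 − p₀)/p₁} = 0.57214 / 0.839 ≈ 0.6819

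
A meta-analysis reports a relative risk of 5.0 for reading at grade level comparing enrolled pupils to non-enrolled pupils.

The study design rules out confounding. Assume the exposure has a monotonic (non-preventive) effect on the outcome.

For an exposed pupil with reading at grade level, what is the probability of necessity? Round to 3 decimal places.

PN ≈ 0.800

Under exogeneity and monotonicity, PN = (RR − 1) / RR = 1 − 1/RR.
PN = (5.0 − 1) / 5.0 = 4 / 5.0 ≈ 0.8000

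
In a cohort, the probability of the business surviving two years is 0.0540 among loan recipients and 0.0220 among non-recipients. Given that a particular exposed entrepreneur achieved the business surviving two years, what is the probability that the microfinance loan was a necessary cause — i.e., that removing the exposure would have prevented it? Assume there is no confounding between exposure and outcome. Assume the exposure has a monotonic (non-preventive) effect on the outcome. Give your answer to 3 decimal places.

Let p₁ = 0.054, p₀ = 0.022.
Under exogeneity and monotonicity, PN = (p₁ − p₀) / p₁.
PN = (0.054 − 0.022) / 0.054 = 0.032 / 0.054 ≈ 0.5926

PN ≈ 0.593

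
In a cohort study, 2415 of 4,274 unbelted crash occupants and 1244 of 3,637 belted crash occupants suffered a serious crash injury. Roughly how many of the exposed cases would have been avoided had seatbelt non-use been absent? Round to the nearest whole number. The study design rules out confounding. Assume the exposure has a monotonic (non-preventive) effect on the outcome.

about 953 cases

p₁ = P(outcome | exposed) = 2415/4274 = 0.56504
p₀ = P(outcome | unexposed) = 1244/3637 = 0.34204
PN = (p₁ − p₀)/p₁ = (0.56504 − 0.34204) / 0.56504 ≈ 0.39467.
Attributable cases ≈ PN × (exposed cases) = 0.39467 × 2415 ≈ 953.12.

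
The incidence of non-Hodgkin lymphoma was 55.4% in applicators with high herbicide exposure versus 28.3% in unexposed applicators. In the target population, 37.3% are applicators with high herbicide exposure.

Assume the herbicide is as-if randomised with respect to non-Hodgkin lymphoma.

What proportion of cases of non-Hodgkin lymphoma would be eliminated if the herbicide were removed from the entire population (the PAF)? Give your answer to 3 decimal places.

p₁ = 0.554, p₀ = 0.283.
Overall risk P(Y=1) = π·p₁ + (1−π)·p₀ = 0.373×0.554 + 0.627×0.283 = 0.38408.
Under exogeneity, PAF = [P(Y=1) − p₀] / P(Y=1).
PAF = (0.38408 − 0.283) / 0.38408 ≈ 0.2632

PAF ≈ 0.263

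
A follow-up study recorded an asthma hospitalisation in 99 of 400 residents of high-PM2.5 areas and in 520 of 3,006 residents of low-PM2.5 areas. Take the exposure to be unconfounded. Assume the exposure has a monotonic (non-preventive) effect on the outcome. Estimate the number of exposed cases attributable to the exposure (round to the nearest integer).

p₁ = P(outcome | exposed) = 99/400 = 0.2475
p₀ = P(outcome | unexposed) = 520/3006 = 0.17299
PN = (p₁ − p₀)/p₁ = (0.2475 − 0.17299) / 0.2475 ≈ 0.30106.
Attributable cases ≈ PN × (exposed cases) = 0.30106 × 99 ≈ 29.81.

about 30 cases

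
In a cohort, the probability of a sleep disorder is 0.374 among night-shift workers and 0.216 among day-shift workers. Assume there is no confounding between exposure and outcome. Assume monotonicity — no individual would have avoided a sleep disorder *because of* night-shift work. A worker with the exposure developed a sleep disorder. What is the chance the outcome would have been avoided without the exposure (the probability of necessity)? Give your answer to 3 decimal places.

PN ≈ 0.422

Let p₁ = 0.374, p₀ = 0.216.
Under exogeneity and monotonicity, PN = (p₁ − p₀) / p₁.
PN = (0.374 − 0.216) / 0.374 = 0.158 / 0.374 ≈ 0.4225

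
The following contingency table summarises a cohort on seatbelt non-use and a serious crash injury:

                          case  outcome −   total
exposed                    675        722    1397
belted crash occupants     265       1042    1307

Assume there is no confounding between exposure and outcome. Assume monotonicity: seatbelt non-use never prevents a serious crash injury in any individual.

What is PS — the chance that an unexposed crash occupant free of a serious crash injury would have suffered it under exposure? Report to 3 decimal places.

p₁ = P(outcome | exposed) = 675/1397 = 0.48318
p₀ = P(outcome | unexposed) = 265/1307 = 0.20275
Under exogeneity and monotonicity, PS = (p₁ − p₀) / (1 − p₀).
PS = (0.48318 − 0.20275) / (1 − 0.20275) = 0.28042 / 0.79725 ≈ 0.3517

PS ≈ 0.352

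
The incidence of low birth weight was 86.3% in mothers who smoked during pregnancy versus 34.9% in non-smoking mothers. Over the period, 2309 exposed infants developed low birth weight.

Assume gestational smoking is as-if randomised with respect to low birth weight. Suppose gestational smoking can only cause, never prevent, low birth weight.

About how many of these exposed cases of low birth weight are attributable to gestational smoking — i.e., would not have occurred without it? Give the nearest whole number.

about 1375 cases

p₁ = 0.863, p₀ = 0.349.
PN = (p₁ − p₀)/p₁ = (0.863 − 0.349) / 0.863 ≈ 0.59560.
Attributable cases ≈ PN × (exposed cases) = 0.59560 × 2309 ≈ 1375.23.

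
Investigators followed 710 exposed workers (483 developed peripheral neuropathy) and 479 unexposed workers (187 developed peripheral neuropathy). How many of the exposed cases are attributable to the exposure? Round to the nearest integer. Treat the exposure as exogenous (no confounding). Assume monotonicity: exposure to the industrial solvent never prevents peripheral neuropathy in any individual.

about 206 cases

p₁ = P(outcome | exposed) = 483/710 = 0.68028
p₀ = P(outcome | unexposed) = 187/479 = 0.3904
PN = (p₁ − p₀)/p₁ = (0.68028 − 0.3904) / 0.68028 ≈ 0.42612.
Attributable cases ≈ PN × (exposed cases) = 0.42612 × 483 ≈ 205.82.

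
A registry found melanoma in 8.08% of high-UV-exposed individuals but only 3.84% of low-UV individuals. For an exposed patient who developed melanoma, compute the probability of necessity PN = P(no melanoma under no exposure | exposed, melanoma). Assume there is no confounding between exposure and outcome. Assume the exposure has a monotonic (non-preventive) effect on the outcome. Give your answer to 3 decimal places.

PN ≈ 0.525

p₁ = 0.0808, p₀ = 0.0384.
Under exogeneity and monotonicity, PN = (p₁ − p₀) / p₁.
PN = (0.0808 − 0.0384) / 0.0808 = 0.0424 / 0.0808 ≈ 0.5248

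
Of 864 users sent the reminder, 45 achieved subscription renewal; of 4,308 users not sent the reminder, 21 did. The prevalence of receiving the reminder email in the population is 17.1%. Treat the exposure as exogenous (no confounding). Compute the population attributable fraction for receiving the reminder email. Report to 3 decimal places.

p₁ = P(outcome | exposed) = 45/864 = 0.052083
p₀ = P(outcome | unexposed) = 21/4308 = 0.0048747
Overall risk P(Y=1) = π·p₁ + (1−π)·p₀ = 0.171×0.052083 + 0.829×0.0048747 = 0.012947.
Under exogeneity, PAF = [P(Y=1) − p₀] / P(Y=1).
PAF = (0.012947 − 0.0048747) / 0.012947 ≈ 0.6235

PAF ≈ 0.624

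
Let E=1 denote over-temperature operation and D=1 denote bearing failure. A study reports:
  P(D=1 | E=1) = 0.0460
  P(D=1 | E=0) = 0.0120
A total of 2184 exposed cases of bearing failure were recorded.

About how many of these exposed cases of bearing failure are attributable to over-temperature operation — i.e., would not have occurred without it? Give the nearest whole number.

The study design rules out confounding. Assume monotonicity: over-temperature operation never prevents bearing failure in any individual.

Let p₁ = 0.046, p₀ = 0.012.
PN = (p₁ − p₀)/p₁ = (0.046 − 0.012) / 0.046 ≈ 0.73913.
Attributable cases ≈ PN × (exposed cases) = 0.73913 × 2184 ≈ 1614.26.

about 1614 cases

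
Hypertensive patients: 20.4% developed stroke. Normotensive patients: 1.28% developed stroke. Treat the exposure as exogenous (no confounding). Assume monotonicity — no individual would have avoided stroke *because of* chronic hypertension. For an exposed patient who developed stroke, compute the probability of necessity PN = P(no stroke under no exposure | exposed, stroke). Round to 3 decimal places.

PN ≈ 0.937

p₁ = 0.204, p₀ = 0.0128.
Under exogeneity and monotonicity, PN = (p₁ − p₀) / p₁.
PN = (0.204 − 0.0128) / 0.204 = 0.1912 / 0.204 ≈ 0.9373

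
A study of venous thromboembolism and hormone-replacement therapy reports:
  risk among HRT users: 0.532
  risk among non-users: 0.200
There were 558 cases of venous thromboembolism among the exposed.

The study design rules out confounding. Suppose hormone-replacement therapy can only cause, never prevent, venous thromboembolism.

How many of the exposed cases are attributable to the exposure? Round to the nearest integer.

Let p₁ = 0.532, p₀ = 0.2.
PN = (p₁ − p₀)/p₁ = (0.532 − 0.2) / 0.532 ≈ 0.62406.
Attributable cases ≈ PN × (exposed cases) = 0.62406 × 558 ≈ 348.23.

about 348 cases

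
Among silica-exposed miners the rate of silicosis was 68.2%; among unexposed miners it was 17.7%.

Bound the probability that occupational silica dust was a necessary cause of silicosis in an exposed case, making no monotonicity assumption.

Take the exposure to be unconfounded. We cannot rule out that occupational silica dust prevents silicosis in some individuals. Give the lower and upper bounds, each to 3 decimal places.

p₁ = 0.682, p₀ = 0.177.
Under exogeneity alone the bounds on PN are max{0,(p₁−p₀)/p₁} ≤ PN ≤ min{1,(1−p₀)/p₁}.
  lower = (p₁ − p₀)/p₁ = 0.505 / 0.682 ≈ 0.7405
  upper = min{1, (1 − p₀)/p₁} = 0.823 / 0.682 ≈ 1.2067 → capped at 1

0.740 ≤ PN ≤ 1.000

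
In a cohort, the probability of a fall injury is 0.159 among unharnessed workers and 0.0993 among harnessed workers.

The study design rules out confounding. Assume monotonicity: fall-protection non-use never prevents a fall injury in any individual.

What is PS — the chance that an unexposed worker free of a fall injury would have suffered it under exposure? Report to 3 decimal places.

PS ≈ 0.066

Let p₁ = 0.159, p₀ = 0.0993.
Under exogeneity and monotonicity, PS = (p₁ − p₀) / (1 − p₀).
PS = (0.159 − 0.0993) / (1 − 0.0993) = 0.0597 / 0.9007 ≈ 0.0663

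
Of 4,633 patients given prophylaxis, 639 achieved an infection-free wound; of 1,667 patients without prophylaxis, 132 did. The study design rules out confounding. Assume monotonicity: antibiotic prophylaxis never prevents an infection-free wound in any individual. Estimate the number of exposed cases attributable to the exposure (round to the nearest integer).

p₁ = P(outcome | exposed) = 639/4633 = 0.13792
p₀ = P(outcome | unexposed) = 132/1667 = 0.079184
PN = (p₁ − p₀)/p₁ = (0.13792 − 0.079184) / 0.13792 ≈ 0.42588.
Attributable cases ≈ PN × (exposed cases) = 0.42588 × 639 ≈ 272.14.

about 272 cases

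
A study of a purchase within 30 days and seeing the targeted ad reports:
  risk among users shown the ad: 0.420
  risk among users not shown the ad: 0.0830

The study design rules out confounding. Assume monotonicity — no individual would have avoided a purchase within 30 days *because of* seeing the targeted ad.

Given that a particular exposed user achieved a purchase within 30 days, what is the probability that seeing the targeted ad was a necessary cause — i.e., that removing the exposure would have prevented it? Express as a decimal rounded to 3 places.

Let p₁ = 0.42, p₀ = 0.083.
Under exogeneity and monotonicity, PN = (p₁ − p₀) / p₁.
PN = (0.42 − 0.083) / 0.42 = 0.337 / 0.42 ≈ 0.8024

PN ≈ 0.802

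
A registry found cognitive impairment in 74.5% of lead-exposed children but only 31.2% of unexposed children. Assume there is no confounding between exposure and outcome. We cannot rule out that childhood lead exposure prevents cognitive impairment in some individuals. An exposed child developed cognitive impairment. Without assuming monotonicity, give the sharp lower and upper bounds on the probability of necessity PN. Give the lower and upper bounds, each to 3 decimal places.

p₁ = 0.745, p₀ = 0.312.
Under exogeneity alone the bounds on PN are max{0,(p₁−p₀)/p₁} ≤ PN ≤ min{1,(1−p₀)/p₁}.
  lower = (p₁ − p₀)/p₁ = 0.433 / 0.745 ≈ 0.5812
  upper = min{1, (1 − p₀)/p₁} = 0.688 / 0.745 ≈ 0.9235

0.581 ≤ PN ≤ 0.923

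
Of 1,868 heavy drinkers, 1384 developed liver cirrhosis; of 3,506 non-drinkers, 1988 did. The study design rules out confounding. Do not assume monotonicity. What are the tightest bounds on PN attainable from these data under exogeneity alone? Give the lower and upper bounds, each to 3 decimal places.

0.235 ≤ PN ≤ 0.584

p₁ = P(outcome | exposed) = 1384/1868 = 0.7409
p₀ = P(outcome | unexposed) = 1988/3506 = 0.56703
Under exogeneity alone the bounds on PN are max{0,(p₁−p₀)/p₁} ≤ PN ≤ min{1,(1−p₀)/p₁}.
  lower = (p₁ − p₀)/p₁ = 0.17387 / 0.7409 ≈ 0.2347
  upper = min{1, (1 − p₀)/p₁} = 0.43297 / 0.7409 ≈ 0.5844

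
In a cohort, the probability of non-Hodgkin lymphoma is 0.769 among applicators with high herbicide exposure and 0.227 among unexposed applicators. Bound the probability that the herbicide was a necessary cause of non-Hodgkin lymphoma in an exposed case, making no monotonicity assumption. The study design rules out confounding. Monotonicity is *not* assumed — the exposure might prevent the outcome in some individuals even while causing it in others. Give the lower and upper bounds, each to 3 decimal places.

0.705 ≤ PN ≤ 1.000

Let p₁ = 0.769, p₀ = 0.227.
Under exogeneity alone the bounds on PN are max{0,(p₁−p₀)/p₁} ≤ PN ≤ min{1,(1−p₀)/p₁}.
  lower = (p₁ − p₀)/p₁ = 0.542 / 0.769 ≈ 0.7048
  upper = min{1, (1 − p₀)/p₁} = 0.773 / 0.769 ≈ 1.0052 → capped at 1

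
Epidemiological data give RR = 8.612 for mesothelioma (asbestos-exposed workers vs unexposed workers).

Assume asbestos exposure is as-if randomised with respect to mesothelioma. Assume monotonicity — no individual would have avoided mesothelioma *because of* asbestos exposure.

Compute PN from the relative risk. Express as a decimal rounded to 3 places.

Under exogeneity and monotonicity, PN = (RR − 1) / RR = 1 − 1/RR.
PN = (8.612 − 1) / 8.612 = 7.612 / 8.612 ≈ 0.8839

PN ≈ 0.884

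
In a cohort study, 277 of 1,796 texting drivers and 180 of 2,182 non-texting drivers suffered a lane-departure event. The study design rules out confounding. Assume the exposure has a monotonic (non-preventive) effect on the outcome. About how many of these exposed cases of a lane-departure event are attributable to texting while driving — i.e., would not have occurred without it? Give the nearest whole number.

about 129 cases

p₁ = P(outcome | exposed) = 277/1796 = 0.15423
p₀ = P(outcome | unexposed) = 180/2182 = 0.082493
PN = (p₁ − p₀)/p₁ = (0.15423 − 0.082493) / 0.15423 ≈ 0.46513.
Attributable cases ≈ PN × (exposed cases) = 0.46513 × 277 ≈ 128.84.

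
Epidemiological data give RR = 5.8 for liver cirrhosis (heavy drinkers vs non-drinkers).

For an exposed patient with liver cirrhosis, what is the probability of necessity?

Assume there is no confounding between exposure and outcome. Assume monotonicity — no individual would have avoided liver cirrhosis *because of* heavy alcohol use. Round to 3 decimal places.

Under exogeneity and monotonicity, PN = (RR − 1) / RR = 1 − 1/RR.
PN = (5.8 − 1) / 5.8 = 4.8 / 5.8 ≈ 0.8276

PN ≈ 0.828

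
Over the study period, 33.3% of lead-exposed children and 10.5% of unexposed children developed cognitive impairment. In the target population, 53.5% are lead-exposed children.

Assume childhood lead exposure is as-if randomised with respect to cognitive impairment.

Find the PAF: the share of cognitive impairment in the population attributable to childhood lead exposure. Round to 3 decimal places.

PAF ≈ 0.537

p₁ = 0.333, p₀ = 0.105.
Overall risk P(Y=1) = π·p₁ + (1−π)·p₀ = 0.535×0.333 + 0.465×0.105 = 0.22698.
Under exogeneity, PAF = [P(Y=1) − p₀] / P(Y=1).
PAF = (0.22698 − 0.105) / 0.22698 ≈ 0.5374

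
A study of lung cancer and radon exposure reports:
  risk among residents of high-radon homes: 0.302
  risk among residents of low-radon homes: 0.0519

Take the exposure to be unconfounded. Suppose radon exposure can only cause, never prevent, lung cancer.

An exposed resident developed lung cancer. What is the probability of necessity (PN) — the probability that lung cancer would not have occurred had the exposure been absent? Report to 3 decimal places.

Let p₁ = 0.302, p₀ = 0.0519.
Under exogeneity and monotonicity, PN = (p₁ − p₀) / p₁.
PN = (0.302 − 0.0519) / 0.302 = 0.2501 / 0.302 ≈ 0.8281

PN ≈ 0.828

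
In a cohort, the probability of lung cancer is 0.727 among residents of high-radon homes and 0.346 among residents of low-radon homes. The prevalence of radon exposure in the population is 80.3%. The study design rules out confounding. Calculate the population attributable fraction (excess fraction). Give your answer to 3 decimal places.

PAF ≈ 0.469

Let p₁ = 0.727, p₀ = 0.346.
Overall risk P(Y=1) = π·p₁ + (1−π)·p₀ = 0.803×0.727 + 0.197×0.346 = 0.65194.
Under exogeneity, PAF = [P(Y=1) − p₀] / P(Y=1).
PAF = (0.65194 − 0.346) / 0.65194 ≈ 0.4693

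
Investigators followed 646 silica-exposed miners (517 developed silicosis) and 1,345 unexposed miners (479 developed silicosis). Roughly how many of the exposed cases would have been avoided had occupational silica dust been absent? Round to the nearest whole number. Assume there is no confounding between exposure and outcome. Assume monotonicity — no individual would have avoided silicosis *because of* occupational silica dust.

about 287 cases

p₁ = P(outcome | exposed) = 517/646 = 0.80031
p₀ = P(outcome | unexposed) = 479/1345 = 0.35613
PN = (p₁ − p₀)/p₁ = (0.80031 − 0.35613) / 0.80031 ≈ 0.55500.
Attributable cases ≈ PN × (exposed cases) = 0.55500 × 517 ≈ 286.94.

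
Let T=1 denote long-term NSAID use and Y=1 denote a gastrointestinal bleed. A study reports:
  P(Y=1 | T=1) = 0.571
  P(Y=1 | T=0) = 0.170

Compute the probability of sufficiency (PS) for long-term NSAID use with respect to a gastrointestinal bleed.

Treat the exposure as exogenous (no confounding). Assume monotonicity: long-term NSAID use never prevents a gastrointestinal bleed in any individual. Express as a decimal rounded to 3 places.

Let p₁ = 0.571, p₀ = 0.17.
Under exogeneity and monotonicity, PS = (p₁ − p₀) / (1 − p₀).
PS = (0.571 − 0.17) / (1 − 0.17) = 0.401 / 0.83 ≈ 0.4831

PS ≈ 0.483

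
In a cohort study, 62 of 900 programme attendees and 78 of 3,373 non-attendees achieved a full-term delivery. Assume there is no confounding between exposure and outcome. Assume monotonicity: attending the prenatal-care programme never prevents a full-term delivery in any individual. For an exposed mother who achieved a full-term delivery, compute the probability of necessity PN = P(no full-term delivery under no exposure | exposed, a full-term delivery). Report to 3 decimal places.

PN ≈ 0.664

p₁ = P(outcome | exposed) = 62/900 = 0.068889
p₀ = P(outcome | unexposed) = 78/3373 = 0.023125
Under exogeneity and monotonicity, PN = (p₁ − p₀) / p₁.
PN = (0.068889 − 0.023125) / 0.068889 = 0.045764 / 0.068889 ≈ 0.6643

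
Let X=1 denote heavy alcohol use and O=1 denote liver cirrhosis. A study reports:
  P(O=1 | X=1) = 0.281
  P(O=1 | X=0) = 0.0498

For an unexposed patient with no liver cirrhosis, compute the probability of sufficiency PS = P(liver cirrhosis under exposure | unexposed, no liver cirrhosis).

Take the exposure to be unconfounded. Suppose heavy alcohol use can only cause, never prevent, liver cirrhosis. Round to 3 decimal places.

PS ≈ 0.243

Let p₁ = 0.281, p₀ = 0.0498.
Under exogeneity and monotonicity, PS = (p₁ − p₀) / (1 − p₀).
PS = (0.281 − 0.0498) / (1 − 0.0498) = 0.2312 / 0.9502 ≈ 0.2433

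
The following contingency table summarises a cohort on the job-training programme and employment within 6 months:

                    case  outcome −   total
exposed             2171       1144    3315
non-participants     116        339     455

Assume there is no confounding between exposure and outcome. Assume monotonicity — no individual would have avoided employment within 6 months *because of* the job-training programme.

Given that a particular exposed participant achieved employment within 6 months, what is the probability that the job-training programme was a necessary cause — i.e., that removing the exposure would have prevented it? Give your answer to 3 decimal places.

p₁ = P(outcome | exposed) = 2171/3315 = 0.6549
p₀ = P(outcome | unexposed) = 116/455 = 0.25495
Under exogeneity and monotonicity, PN = (p₁ − p₀) / p₁.
PN = (0.6549 − 0.25495) / 0.6549 = 0.39996 / 0.6549 ≈ 0.6107

PN ≈ 0.611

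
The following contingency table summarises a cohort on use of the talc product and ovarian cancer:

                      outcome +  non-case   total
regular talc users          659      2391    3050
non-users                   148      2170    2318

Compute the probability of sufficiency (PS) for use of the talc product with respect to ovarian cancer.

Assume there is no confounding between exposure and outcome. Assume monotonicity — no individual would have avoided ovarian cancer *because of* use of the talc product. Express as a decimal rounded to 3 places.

PS ≈ 0.163

p₁ = P(outcome | exposed) = 659/3050 = 0.21607
p₀ = P(outcome | unexposed) = 148/2318 = 0.063848
Under exogeneity and monotonicity, PS = (p₁ − p₀) / (1 − p₀).
PS = (0.21607 − 0.063848) / (1 − 0.063848) = 0.15222 / 0.93615 ≈ 0.1626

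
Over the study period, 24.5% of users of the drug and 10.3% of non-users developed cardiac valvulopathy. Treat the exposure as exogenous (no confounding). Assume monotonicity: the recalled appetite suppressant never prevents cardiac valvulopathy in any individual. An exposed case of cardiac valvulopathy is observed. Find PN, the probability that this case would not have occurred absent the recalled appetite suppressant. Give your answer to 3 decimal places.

p₁ = 0.245, p₀ = 0.103.
Under exogeneity and monotonicity, PN = (p₁ − p₀) / p₁.
PN = (0.245 − 0.103) / 0.245 = 0.142 / 0.245 ≈ 0.5796

PN ≈ 0.580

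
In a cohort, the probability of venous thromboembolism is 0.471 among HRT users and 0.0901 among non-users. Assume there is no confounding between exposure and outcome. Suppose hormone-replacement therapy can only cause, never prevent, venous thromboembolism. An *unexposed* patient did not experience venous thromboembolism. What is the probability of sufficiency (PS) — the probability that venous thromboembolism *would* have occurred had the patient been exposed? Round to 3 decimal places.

Let p₁ = 0.471, p₀ = 0.0901.
Under exogeneity and monotonicity, PS = (p₁ − p₀) / (1 − p₀).
PS = (0.471 − 0.0901) / (1 − 0.0901) = 0.3809 / 0.9099 ≈ 0.4186

PS ≈ 0.419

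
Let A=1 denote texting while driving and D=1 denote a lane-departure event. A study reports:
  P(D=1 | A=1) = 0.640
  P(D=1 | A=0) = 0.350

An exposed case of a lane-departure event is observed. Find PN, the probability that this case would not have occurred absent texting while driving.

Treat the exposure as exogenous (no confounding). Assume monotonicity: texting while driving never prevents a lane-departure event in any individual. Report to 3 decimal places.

Let p₁ = 0.64, p₀ = 0.35.
Under exogeneity and monotonicity, PN = (p₁ − p₀) / p₁.
PN = (0.64 − 0.35) / 0.64 = 0.29 / 0.64 ≈ 0.4531

PN ≈ 0.453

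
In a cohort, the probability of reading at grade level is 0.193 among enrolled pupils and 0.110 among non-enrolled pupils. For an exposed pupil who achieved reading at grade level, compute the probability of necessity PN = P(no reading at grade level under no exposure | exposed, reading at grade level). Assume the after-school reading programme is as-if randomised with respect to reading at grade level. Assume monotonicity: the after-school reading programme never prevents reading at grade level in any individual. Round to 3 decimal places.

Let p₁ = 0.193, p₀ = 0.11.
Under exogeneity and monotonicity, PN = (p₁ − p₀) / p₁.
PN = (0.193 − 0.11) / 0.193 = 0.083 / 0.193 ≈ 0.4301

PN ≈ 0.430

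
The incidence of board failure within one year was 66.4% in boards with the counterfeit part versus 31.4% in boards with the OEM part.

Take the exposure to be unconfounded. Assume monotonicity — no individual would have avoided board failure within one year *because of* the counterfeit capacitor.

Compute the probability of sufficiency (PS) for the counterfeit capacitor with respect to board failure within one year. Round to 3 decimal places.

PS ≈ 0.510

p₁ = 0.664, p₀ = 0.314.
Under exogeneity and monotonicity, PS = (p₁ − p₀) / (1 − p₀).
PS = (0.664 − 0.314) / (1 − 0.314) = 0.35 / 0.686 ≈ 0.5102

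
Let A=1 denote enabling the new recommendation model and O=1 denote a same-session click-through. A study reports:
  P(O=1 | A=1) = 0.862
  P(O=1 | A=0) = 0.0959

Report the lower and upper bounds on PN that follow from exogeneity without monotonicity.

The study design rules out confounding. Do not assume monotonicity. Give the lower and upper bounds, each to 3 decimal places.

0.889 ≤ PN ≤ 1.000

Let p₁ = 0.862, p₀ = 0.0959.
Under exogeneity alone the bounds on PN are max{0,(p₁−p₀)/p₁} ≤ PN ≤ min{1,(1−p₀)/p₁}.
  lower = (p₁ − p₀)/p₁ = 0.7661 / 0.862 ≈ 0.8887
  upper = min{1, (1 − p₀)/p₁} = 0.9041 / 0.862 ≈ 1.0488 → capped at 1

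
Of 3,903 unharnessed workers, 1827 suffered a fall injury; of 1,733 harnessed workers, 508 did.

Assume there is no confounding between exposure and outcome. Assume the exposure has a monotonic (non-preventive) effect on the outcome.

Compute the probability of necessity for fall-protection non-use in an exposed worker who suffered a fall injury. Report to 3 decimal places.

PN ≈ 0.374

p₁ = P(outcome | exposed) = 1827/3903 = 0.4681
p₀ = P(outcome | unexposed) = 508/1733 = 0.29313
Under exogeneity and monotonicity, PN = (p₁ − p₀) / p₁.
PN = (0.4681 − 0.29313) / 0.4681 = 0.17497 / 0.4681 ≈ 0.3738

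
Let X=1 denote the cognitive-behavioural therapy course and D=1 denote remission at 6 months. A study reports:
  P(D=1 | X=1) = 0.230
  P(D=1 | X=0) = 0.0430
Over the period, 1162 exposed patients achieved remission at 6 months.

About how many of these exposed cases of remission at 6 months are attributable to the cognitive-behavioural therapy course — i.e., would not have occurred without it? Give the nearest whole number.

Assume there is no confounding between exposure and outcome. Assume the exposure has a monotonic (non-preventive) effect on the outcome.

about 945 cases

Let p₁ = 0.23, p₀ = 0.043.
PN = (p₁ − p₀)/p₁ = (0.23 − 0.043) / 0.23 ≈ 0.81304.
Attributable cases ≈ PN × (exposed cases) = 0.81304 × 1162 ≈ 944.76.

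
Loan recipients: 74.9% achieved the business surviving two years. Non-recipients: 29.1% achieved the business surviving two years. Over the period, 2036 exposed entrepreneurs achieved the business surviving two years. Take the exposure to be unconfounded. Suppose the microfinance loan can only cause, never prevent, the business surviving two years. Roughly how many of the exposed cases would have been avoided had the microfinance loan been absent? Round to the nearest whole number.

about 1245 cases

p₁ = 0.749, p₀ = 0.291.
PN = (p₁ − p₀)/p₁ = (0.749 − 0.291) / 0.749 ≈ 0.61148.
Attributable cases ≈ PN × (exposed cases) = 0.61148 × 2036 ≈ 1244.98.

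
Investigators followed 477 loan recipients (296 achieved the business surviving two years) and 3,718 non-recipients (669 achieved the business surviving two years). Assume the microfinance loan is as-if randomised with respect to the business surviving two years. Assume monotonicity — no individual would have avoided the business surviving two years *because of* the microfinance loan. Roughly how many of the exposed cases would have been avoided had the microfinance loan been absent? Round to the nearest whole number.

about 210 cases

p₁ = P(outcome | exposed) = 296/477 = 0.62055
p₀ = P(outcome | unexposed) = 669/3718 = 0.17994
PN = (p₁ − p₀)/p₁ = (0.62055 − 0.17994) / 0.62055 ≈ 0.71004.
Attributable cases ≈ PN × (exposed cases) = 0.71004 × 296 ≈ 210.17.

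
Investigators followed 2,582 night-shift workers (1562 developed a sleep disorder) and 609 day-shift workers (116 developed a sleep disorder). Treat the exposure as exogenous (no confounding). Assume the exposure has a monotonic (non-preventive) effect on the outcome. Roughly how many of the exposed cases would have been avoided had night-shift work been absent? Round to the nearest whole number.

p₁ = P(outcome | exposed) = 1562/2582 = 0.60496
p₀ = P(outcome | unexposed) = 116/609 = 0.19048
PN = (p₁ − p₀)/p₁ = (0.60496 − 0.19048) / 0.60496 ≈ 0.68514.
Attributable cases ≈ PN × (exposed cases) = 0.68514 × 1562 ≈ 1070.19.

about 1070 cases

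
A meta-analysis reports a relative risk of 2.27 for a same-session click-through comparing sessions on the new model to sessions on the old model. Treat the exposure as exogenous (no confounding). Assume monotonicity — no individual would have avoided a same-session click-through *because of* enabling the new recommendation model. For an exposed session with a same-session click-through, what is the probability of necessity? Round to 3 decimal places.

Under exogeneity and monotonicity, PN = (RR − 1) / RR = 1 − 1/RR.
PN = (2.27 − 1) / 2.27 = 1.27 / 2.27 ≈ 0.5595

PN ≈ 0.559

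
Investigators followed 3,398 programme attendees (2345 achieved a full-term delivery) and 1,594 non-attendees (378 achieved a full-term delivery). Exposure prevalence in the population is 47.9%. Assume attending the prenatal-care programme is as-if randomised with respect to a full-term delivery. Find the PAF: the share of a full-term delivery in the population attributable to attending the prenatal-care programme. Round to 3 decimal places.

p₁ = P(outcome | exposed) = 2345/3398 = 0.69011
p₀ = P(outcome | unexposed) = 378/1594 = 0.23714
Overall risk P(Y=1) = π·p₁ + (1−π)·p₀ = 0.479×0.69011 + 0.521×0.23714 = 0.45411.
Under exogeneity, PAF = [P(Y=1) − p₀] / P(Y=1).
PAF = (0.45411 − 0.23714) / 0.45411 ≈ 0.4778

PAF ≈ 0.478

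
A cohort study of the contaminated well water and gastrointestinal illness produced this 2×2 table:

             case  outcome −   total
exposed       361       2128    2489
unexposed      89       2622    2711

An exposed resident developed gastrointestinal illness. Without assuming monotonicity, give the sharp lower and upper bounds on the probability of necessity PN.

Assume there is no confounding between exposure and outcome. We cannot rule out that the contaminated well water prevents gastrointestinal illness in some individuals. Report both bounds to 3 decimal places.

0.774 ≤ PN ≤ 1.000

p₁ = P(outcome | exposed) = 361/2489 = 0.14504
p₀ = P(outcome | unexposed) = 89/2711 = 0.032829
Under exogeneity alone the bounds on PN are max{0,(p₁−p₀)/p₁} ≤ PN ≤ min{1,(1−p₀)/p₁}.
  lower = (p₁ − p₀)/p₁ = 0.11221 / 0.14504 ≈ 0.7737
  upper = min{1, (1 − p₀)/p₁} = 0.96717 / 0.14504 ≈ 6.6684 → capped at 1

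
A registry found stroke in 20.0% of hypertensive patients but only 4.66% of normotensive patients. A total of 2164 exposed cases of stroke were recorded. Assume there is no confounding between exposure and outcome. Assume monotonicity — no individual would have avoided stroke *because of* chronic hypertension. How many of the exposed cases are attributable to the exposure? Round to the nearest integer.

about 1660 cases

p₁ = 0.2, p₀ = 0.0466.
PN = (p₁ − p₀)/p₁ = (0.2 − 0.0466) / 0.2 ≈ 0.76700.
Attributable cases ≈ PN × (exposed cases) = 0.76700 × 2164 ≈ 1659.79.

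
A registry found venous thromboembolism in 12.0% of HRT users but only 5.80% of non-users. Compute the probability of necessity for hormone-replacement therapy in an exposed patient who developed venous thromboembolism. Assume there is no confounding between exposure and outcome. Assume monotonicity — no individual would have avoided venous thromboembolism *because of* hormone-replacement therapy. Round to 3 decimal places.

p₁ = 0.12, p₀ = 0.058.
Under exogeneity and monotonicity, PN = (p₁ − p₀) / p₁.
PN = (0.12 − 0.058) / 0.12 = 0.062 / 0.12 ≈ 0.5167

PN ≈ 0.517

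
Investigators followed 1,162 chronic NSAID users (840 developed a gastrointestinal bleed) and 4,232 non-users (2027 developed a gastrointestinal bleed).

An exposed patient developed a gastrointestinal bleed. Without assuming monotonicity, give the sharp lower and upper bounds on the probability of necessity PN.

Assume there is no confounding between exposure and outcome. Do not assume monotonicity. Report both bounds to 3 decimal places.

0.337 ≤ PN ≤ 0.721

p₁ = P(outcome | exposed) = 840/1162 = 0.72289
p₀ = P(outcome | unexposed) = 2027/4232 = 0.47897
Under exogeneity alone the bounds on PN are max{0,(p₁−p₀)/p₁} ≤ PN ≤ min{1,(1−p₀)/p₁}.
  lower = (p₁ − p₀)/p₁ = 0.24392 / 0.72289 ≈ 0.3374
  upper = min{1, (1 − p₀)/p₁} = 0.52103 / 0.72289 ≈ 0.7208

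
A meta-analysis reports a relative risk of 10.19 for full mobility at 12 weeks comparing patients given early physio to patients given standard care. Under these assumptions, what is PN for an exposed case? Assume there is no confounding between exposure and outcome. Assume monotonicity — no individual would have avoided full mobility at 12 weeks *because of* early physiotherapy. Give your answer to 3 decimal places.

PN ≈ 0.902

Under exogeneity and monotonicity, PN = (RR − 1) / RR = 1 − 1/RR.
PN = (10.19 − 1) / 10.19 = 9.19 / 10.19 ≈ 0.9019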